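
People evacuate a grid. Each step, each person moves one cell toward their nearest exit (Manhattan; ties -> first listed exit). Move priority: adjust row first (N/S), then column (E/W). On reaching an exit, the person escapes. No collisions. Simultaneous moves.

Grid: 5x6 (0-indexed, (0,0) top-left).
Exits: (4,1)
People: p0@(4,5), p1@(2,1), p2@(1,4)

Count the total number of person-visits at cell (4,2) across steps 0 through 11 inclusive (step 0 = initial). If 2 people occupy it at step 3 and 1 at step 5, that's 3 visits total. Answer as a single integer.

Step 0: p0@(4,5) p1@(2,1) p2@(1,4) -> at (4,2): 0 [-], cum=0
Step 1: p0@(4,4) p1@(3,1) p2@(2,4) -> at (4,2): 0 [-], cum=0
Step 2: p0@(4,3) p1@ESC p2@(3,4) -> at (4,2): 0 [-], cum=0
Step 3: p0@(4,2) p1@ESC p2@(4,4) -> at (4,2): 1 [p0], cum=1
Step 4: p0@ESC p1@ESC p2@(4,3) -> at (4,2): 0 [-], cum=1
Step 5: p0@ESC p1@ESC p2@(4,2) -> at (4,2): 1 [p2], cum=2
Step 6: p0@ESC p1@ESC p2@ESC -> at (4,2): 0 [-], cum=2
Total visits = 2

Answer: 2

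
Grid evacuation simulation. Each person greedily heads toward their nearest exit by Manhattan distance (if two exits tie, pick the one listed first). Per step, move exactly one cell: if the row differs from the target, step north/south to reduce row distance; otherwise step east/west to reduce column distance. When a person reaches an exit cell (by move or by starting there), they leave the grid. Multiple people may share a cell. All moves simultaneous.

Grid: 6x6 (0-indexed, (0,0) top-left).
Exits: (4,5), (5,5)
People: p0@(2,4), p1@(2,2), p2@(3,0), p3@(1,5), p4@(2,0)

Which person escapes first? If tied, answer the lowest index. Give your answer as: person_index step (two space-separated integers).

Answer: 0 3

Derivation:
Step 1: p0:(2,4)->(3,4) | p1:(2,2)->(3,2) | p2:(3,0)->(4,0) | p3:(1,5)->(2,5) | p4:(2,0)->(3,0)
Step 2: p0:(3,4)->(4,4) | p1:(3,2)->(4,2) | p2:(4,0)->(4,1) | p3:(2,5)->(3,5) | p4:(3,0)->(4,0)
Step 3: p0:(4,4)->(4,5)->EXIT | p1:(4,2)->(4,3) | p2:(4,1)->(4,2) | p3:(3,5)->(4,5)->EXIT | p4:(4,0)->(4,1)
Step 4: p0:escaped | p1:(4,3)->(4,4) | p2:(4,2)->(4,3) | p3:escaped | p4:(4,1)->(4,2)
Step 5: p0:escaped | p1:(4,4)->(4,5)->EXIT | p2:(4,3)->(4,4) | p3:escaped | p4:(4,2)->(4,3)
Step 6: p0:escaped | p1:escaped | p2:(4,4)->(4,5)->EXIT | p3:escaped | p4:(4,3)->(4,4)
Step 7: p0:escaped | p1:escaped | p2:escaped | p3:escaped | p4:(4,4)->(4,5)->EXIT
Exit steps: [3, 5, 6, 3, 7]
First to escape: p0 at step 3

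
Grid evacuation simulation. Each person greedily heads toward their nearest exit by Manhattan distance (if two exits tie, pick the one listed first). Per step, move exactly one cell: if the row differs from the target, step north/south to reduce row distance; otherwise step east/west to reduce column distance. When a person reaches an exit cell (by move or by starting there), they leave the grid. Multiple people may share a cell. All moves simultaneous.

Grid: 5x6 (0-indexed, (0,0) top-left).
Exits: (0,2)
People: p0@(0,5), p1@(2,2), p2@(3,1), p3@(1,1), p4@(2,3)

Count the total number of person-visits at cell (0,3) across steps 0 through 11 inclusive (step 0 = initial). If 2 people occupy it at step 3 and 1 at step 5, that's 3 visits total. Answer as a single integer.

Step 0: p0@(0,5) p1@(2,2) p2@(3,1) p3@(1,1) p4@(2,3) -> at (0,3): 0 [-], cum=0
Step 1: p0@(0,4) p1@(1,2) p2@(2,1) p3@(0,1) p4@(1,3) -> at (0,3): 0 [-], cum=0
Step 2: p0@(0,3) p1@ESC p2@(1,1) p3@ESC p4@(0,3) -> at (0,3): 2 [p0,p4], cum=2
Step 3: p0@ESC p1@ESC p2@(0,1) p3@ESC p4@ESC -> at (0,3): 0 [-], cum=2
Step 4: p0@ESC p1@ESC p2@ESC p3@ESC p4@ESC -> at (0,3): 0 [-], cum=2
Total visits = 2

Answer: 2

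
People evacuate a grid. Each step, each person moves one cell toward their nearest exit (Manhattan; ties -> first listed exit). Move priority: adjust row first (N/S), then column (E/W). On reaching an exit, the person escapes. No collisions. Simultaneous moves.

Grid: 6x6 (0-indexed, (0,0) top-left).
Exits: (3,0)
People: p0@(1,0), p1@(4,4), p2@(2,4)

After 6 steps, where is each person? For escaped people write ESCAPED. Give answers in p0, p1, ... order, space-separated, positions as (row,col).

Step 1: p0:(1,0)->(2,0) | p1:(4,4)->(3,4) | p2:(2,4)->(3,4)
Step 2: p0:(2,0)->(3,0)->EXIT | p1:(3,4)->(3,3) | p2:(3,4)->(3,3)
Step 3: p0:escaped | p1:(3,3)->(3,2) | p2:(3,3)->(3,2)
Step 4: p0:escaped | p1:(3,2)->(3,1) | p2:(3,2)->(3,1)
Step 5: p0:escaped | p1:(3,1)->(3,0)->EXIT | p2:(3,1)->(3,0)->EXIT

ESCAPED ESCAPED ESCAPED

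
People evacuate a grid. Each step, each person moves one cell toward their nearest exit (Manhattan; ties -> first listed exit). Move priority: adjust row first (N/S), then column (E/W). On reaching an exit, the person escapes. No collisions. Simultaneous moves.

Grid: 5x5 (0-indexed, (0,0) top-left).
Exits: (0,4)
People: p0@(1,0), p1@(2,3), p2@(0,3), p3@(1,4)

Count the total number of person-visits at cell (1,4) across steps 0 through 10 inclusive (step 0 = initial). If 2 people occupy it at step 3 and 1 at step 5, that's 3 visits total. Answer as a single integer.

Step 0: p0@(1,0) p1@(2,3) p2@(0,3) p3@(1,4) -> at (1,4): 1 [p3], cum=1
Step 1: p0@(0,0) p1@(1,3) p2@ESC p3@ESC -> at (1,4): 0 [-], cum=1
Step 2: p0@(0,1) p1@(0,3) p2@ESC p3@ESC -> at (1,4): 0 [-], cum=1
Step 3: p0@(0,2) p1@ESC p2@ESC p3@ESC -> at (1,4): 0 [-], cum=1
Step 4: p0@(0,3) p1@ESC p2@ESC p3@ESC -> at (1,4): 0 [-], cum=1
Step 5: p0@ESC p1@ESC p2@ESC p3@ESC -> at (1,4): 0 [-], cum=1
Total visits = 1

Answer: 1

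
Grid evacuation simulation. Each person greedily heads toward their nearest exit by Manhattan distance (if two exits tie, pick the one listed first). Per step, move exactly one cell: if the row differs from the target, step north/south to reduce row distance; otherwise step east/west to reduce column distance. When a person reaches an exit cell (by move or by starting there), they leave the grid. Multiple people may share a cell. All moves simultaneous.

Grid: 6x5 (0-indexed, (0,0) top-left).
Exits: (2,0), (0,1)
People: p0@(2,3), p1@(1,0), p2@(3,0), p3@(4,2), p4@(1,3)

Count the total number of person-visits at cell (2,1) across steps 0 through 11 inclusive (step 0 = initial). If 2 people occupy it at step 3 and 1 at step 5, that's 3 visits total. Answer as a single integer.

Answer: 2

Derivation:
Step 0: p0@(2,3) p1@(1,0) p2@(3,0) p3@(4,2) p4@(1,3) -> at (2,1): 0 [-], cum=0
Step 1: p0@(2,2) p1@ESC p2@ESC p3@(3,2) p4@(0,3) -> at (2,1): 0 [-], cum=0
Step 2: p0@(2,1) p1@ESC p2@ESC p3@(2,2) p4@(0,2) -> at (2,1): 1 [p0], cum=1
Step 3: p0@ESC p1@ESC p2@ESC p3@(2,1) p4@ESC -> at (2,1): 1 [p3], cum=2
Step 4: p0@ESC p1@ESC p2@ESC p3@ESC p4@ESC -> at (2,1): 0 [-], cum=2
Total visits = 2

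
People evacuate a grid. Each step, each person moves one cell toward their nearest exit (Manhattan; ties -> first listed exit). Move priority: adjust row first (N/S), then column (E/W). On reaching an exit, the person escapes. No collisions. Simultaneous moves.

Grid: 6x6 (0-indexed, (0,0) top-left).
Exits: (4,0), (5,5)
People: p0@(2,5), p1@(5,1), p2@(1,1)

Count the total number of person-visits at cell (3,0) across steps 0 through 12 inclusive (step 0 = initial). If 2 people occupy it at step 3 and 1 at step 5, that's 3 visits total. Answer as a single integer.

Step 0: p0@(2,5) p1@(5,1) p2@(1,1) -> at (3,0): 0 [-], cum=0
Step 1: p0@(3,5) p1@(4,1) p2@(2,1) -> at (3,0): 0 [-], cum=0
Step 2: p0@(4,5) p1@ESC p2@(3,1) -> at (3,0): 0 [-], cum=0
Step 3: p0@ESC p1@ESC p2@(4,1) -> at (3,0): 0 [-], cum=0
Step 4: p0@ESC p1@ESC p2@ESC -> at (3,0): 0 [-], cum=0
Total visits = 0

Answer: 0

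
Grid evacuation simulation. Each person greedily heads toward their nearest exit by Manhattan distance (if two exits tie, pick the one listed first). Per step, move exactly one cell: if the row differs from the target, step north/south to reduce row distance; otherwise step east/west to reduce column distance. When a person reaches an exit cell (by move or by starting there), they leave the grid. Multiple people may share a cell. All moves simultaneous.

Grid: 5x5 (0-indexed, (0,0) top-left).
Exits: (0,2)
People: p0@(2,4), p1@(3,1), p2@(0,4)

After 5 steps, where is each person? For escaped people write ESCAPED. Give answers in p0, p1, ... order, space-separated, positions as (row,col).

Step 1: p0:(2,4)->(1,4) | p1:(3,1)->(2,1) | p2:(0,4)->(0,3)
Step 2: p0:(1,4)->(0,4) | p1:(2,1)->(1,1) | p2:(0,3)->(0,2)->EXIT
Step 3: p0:(0,4)->(0,3) | p1:(1,1)->(0,1) | p2:escaped
Step 4: p0:(0,3)->(0,2)->EXIT | p1:(0,1)->(0,2)->EXIT | p2:escaped

ESCAPED ESCAPED ESCAPED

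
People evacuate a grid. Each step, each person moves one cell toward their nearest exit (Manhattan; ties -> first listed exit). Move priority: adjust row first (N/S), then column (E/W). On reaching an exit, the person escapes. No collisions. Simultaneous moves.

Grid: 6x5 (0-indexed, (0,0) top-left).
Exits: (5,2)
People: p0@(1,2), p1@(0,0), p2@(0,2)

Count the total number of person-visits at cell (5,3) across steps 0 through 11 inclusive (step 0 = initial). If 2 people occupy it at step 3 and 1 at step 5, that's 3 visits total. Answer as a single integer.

Answer: 0

Derivation:
Step 0: p0@(1,2) p1@(0,0) p2@(0,2) -> at (5,3): 0 [-], cum=0
Step 1: p0@(2,2) p1@(1,0) p2@(1,2) -> at (5,3): 0 [-], cum=0
Step 2: p0@(3,2) p1@(2,0) p2@(2,2) -> at (5,3): 0 [-], cum=0
Step 3: p0@(4,2) p1@(3,0) p2@(3,2) -> at (5,3): 0 [-], cum=0
Step 4: p0@ESC p1@(4,0) p2@(4,2) -> at (5,3): 0 [-], cum=0
Step 5: p0@ESC p1@(5,0) p2@ESC -> at (5,3): 0 [-], cum=0
Step 6: p0@ESC p1@(5,1) p2@ESC -> at (5,3): 0 [-], cum=0
Step 7: p0@ESC p1@ESC p2@ESC -> at (5,3): 0 [-], cum=0
Total visits = 0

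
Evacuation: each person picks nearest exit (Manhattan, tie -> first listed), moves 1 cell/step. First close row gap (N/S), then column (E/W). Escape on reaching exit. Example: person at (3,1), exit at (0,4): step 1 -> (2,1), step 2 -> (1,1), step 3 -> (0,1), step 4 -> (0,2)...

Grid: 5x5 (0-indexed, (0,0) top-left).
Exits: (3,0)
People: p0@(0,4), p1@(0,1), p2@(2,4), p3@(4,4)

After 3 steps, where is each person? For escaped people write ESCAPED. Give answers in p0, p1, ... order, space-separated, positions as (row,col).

Step 1: p0:(0,4)->(1,4) | p1:(0,1)->(1,1) | p2:(2,4)->(3,4) | p3:(4,4)->(3,4)
Step 2: p0:(1,4)->(2,4) | p1:(1,1)->(2,1) | p2:(3,4)->(3,3) | p3:(3,4)->(3,3)
Step 3: p0:(2,4)->(3,4) | p1:(2,1)->(3,1) | p2:(3,3)->(3,2) | p3:(3,3)->(3,2)

(3,4) (3,1) (3,2) (3,2)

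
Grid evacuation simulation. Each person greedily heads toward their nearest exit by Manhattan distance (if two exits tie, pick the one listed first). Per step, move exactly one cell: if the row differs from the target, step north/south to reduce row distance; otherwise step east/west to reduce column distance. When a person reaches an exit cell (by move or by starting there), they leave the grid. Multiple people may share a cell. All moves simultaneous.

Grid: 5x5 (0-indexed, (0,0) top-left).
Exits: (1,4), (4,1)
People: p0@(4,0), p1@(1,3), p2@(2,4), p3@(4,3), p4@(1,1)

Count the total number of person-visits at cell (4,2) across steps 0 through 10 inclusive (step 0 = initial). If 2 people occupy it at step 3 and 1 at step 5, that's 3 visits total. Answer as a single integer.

Step 0: p0@(4,0) p1@(1,3) p2@(2,4) p3@(4,3) p4@(1,1) -> at (4,2): 0 [-], cum=0
Step 1: p0@ESC p1@ESC p2@ESC p3@(4,2) p4@(1,2) -> at (4,2): 1 [p3], cum=1
Step 2: p0@ESC p1@ESC p2@ESC p3@ESC p4@(1,3) -> at (4,2): 0 [-], cum=1
Step 3: p0@ESC p1@ESC p2@ESC p3@ESC p4@ESC -> at (4,2): 0 [-], cum=1
Total visits = 1

Answer: 1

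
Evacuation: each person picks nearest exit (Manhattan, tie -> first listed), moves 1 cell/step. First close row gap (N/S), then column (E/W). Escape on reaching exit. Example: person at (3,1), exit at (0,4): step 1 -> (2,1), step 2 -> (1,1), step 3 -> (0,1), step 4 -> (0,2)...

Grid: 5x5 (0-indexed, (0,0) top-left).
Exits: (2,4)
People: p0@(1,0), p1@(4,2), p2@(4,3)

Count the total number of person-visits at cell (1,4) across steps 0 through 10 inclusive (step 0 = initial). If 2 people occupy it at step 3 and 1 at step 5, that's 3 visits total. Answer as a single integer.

Step 0: p0@(1,0) p1@(4,2) p2@(4,3) -> at (1,4): 0 [-], cum=0
Step 1: p0@(2,0) p1@(3,2) p2@(3,3) -> at (1,4): 0 [-], cum=0
Step 2: p0@(2,1) p1@(2,2) p2@(2,3) -> at (1,4): 0 [-], cum=0
Step 3: p0@(2,2) p1@(2,3) p2@ESC -> at (1,4): 0 [-], cum=0
Step 4: p0@(2,3) p1@ESC p2@ESC -> at (1,4): 0 [-], cum=0
Step 5: p0@ESC p1@ESC p2@ESC -> at (1,4): 0 [-], cum=0
Total visits = 0

Answer: 0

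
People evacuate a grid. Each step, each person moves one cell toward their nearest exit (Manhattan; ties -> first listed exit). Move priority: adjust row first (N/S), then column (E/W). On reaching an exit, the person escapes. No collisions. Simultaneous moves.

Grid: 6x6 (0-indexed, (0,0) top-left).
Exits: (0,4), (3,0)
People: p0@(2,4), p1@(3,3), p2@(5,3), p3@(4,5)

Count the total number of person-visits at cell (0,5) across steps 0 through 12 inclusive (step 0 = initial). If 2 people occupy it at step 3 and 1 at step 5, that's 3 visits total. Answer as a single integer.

Step 0: p0@(2,4) p1@(3,3) p2@(5,3) p3@(4,5) -> at (0,5): 0 [-], cum=0
Step 1: p0@(1,4) p1@(3,2) p2@(4,3) p3@(3,5) -> at (0,5): 0 [-], cum=0
Step 2: p0@ESC p1@(3,1) p2@(3,3) p3@(2,5) -> at (0,5): 0 [-], cum=0
Step 3: p0@ESC p1@ESC p2@(3,2) p3@(1,5) -> at (0,5): 0 [-], cum=0
Step 4: p0@ESC p1@ESC p2@(3,1) p3@(0,5) -> at (0,5): 1 [p3], cum=1
Step 5: p0@ESC p1@ESC p2@ESC p3@ESC -> at (0,5): 0 [-], cum=1
Total visits = 1

Answer: 1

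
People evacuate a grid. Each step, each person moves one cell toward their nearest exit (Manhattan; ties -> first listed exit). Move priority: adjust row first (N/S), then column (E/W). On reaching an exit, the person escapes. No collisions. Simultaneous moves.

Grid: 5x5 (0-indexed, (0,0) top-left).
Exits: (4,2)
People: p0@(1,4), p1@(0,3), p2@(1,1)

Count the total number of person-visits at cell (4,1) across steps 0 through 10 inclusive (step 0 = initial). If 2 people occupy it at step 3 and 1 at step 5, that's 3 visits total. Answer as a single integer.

Answer: 1

Derivation:
Step 0: p0@(1,4) p1@(0,3) p2@(1,1) -> at (4,1): 0 [-], cum=0
Step 1: p0@(2,4) p1@(1,3) p2@(2,1) -> at (4,1): 0 [-], cum=0
Step 2: p0@(3,4) p1@(2,3) p2@(3,1) -> at (4,1): 0 [-], cum=0
Step 3: p0@(4,4) p1@(3,3) p2@(4,1) -> at (4,1): 1 [p2], cum=1
Step 4: p0@(4,3) p1@(4,3) p2@ESC -> at (4,1): 0 [-], cum=1
Step 5: p0@ESC p1@ESC p2@ESC -> at (4,1): 0 [-], cum=1
Total visits = 1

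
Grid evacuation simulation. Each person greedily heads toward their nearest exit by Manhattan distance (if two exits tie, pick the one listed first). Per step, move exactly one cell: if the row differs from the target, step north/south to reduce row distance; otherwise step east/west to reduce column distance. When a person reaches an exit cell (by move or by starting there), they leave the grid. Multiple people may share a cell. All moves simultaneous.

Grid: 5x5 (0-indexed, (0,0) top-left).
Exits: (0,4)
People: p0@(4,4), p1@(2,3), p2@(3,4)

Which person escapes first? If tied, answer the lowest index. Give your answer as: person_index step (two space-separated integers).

Step 1: p0:(4,4)->(3,4) | p1:(2,3)->(1,3) | p2:(3,4)->(2,4)
Step 2: p0:(3,4)->(2,4) | p1:(1,3)->(0,3) | p2:(2,4)->(1,4)
Step 3: p0:(2,4)->(1,4) | p1:(0,3)->(0,4)->EXIT | p2:(1,4)->(0,4)->EXIT
Step 4: p0:(1,4)->(0,4)->EXIT | p1:escaped | p2:escaped
Exit steps: [4, 3, 3]
First to escape: p1 at step 3

Answer: 1 3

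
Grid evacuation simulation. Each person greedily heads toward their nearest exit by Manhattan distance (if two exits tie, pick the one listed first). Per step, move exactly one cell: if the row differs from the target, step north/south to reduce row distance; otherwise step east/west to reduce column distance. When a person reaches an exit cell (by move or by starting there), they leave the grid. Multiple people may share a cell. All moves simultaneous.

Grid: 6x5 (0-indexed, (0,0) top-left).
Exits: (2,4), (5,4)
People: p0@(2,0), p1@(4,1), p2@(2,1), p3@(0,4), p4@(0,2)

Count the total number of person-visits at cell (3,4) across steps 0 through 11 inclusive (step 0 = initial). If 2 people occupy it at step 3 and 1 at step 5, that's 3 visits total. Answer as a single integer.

Answer: 0

Derivation:
Step 0: p0@(2,0) p1@(4,1) p2@(2,1) p3@(0,4) p4@(0,2) -> at (3,4): 0 [-], cum=0
Step 1: p0@(2,1) p1@(5,1) p2@(2,2) p3@(1,4) p4@(1,2) -> at (3,4): 0 [-], cum=0
Step 2: p0@(2,2) p1@(5,2) p2@(2,3) p3@ESC p4@(2,2) -> at (3,4): 0 [-], cum=0
Step 3: p0@(2,3) p1@(5,3) p2@ESC p3@ESC p4@(2,3) -> at (3,4): 0 [-], cum=0
Step 4: p0@ESC p1@ESC p2@ESC p3@ESC p4@ESC -> at (3,4): 0 [-], cum=0
Total visits = 0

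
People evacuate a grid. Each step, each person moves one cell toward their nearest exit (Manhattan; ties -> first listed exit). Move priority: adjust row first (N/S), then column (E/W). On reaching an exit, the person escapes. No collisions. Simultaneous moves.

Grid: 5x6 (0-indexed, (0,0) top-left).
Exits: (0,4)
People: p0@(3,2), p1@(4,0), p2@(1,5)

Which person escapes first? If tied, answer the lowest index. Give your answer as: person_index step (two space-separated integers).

Answer: 2 2

Derivation:
Step 1: p0:(3,2)->(2,2) | p1:(4,0)->(3,0) | p2:(1,5)->(0,5)
Step 2: p0:(2,2)->(1,2) | p1:(3,0)->(2,0) | p2:(0,5)->(0,4)->EXIT
Step 3: p0:(1,2)->(0,2) | p1:(2,0)->(1,0) | p2:escaped
Step 4: p0:(0,2)->(0,3) | p1:(1,0)->(0,0) | p2:escaped
Step 5: p0:(0,3)->(0,4)->EXIT | p1:(0,0)->(0,1) | p2:escaped
Step 6: p0:escaped | p1:(0,1)->(0,2) | p2:escaped
Step 7: p0:escaped | p1:(0,2)->(0,3) | p2:escaped
Step 8: p0:escaped | p1:(0,3)->(0,4)->EXIT | p2:escaped
Exit steps: [5, 8, 2]
First to escape: p2 at step 2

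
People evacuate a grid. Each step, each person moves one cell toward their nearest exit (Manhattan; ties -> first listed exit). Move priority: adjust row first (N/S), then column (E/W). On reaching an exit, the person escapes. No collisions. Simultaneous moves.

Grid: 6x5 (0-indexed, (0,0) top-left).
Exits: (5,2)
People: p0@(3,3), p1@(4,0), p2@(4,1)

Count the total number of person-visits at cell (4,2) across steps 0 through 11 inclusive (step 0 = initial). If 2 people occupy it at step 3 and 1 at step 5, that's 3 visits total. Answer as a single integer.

Answer: 0

Derivation:
Step 0: p0@(3,3) p1@(4,0) p2@(4,1) -> at (4,2): 0 [-], cum=0
Step 1: p0@(4,3) p1@(5,0) p2@(5,1) -> at (4,2): 0 [-], cum=0
Step 2: p0@(5,3) p1@(5,1) p2@ESC -> at (4,2): 0 [-], cum=0
Step 3: p0@ESC p1@ESC p2@ESC -> at (4,2): 0 [-], cum=0
Total visits = 0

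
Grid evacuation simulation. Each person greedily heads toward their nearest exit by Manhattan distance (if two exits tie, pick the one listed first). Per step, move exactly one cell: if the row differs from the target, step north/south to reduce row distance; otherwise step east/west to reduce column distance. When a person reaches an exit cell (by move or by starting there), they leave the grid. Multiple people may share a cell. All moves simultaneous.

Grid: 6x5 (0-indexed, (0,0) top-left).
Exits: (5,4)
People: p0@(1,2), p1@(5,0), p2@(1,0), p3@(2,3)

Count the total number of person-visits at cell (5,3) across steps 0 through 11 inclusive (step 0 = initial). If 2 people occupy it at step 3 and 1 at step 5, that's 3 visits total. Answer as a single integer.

Answer: 4

Derivation:
Step 0: p0@(1,2) p1@(5,0) p2@(1,0) p3@(2,3) -> at (5,3): 0 [-], cum=0
Step 1: p0@(2,2) p1@(5,1) p2@(2,0) p3@(3,3) -> at (5,3): 0 [-], cum=0
Step 2: p0@(3,2) p1@(5,2) p2@(3,0) p3@(4,3) -> at (5,3): 0 [-], cum=0
Step 3: p0@(4,2) p1@(5,3) p2@(4,0) p3@(5,3) -> at (5,3): 2 [p1,p3], cum=2
Step 4: p0@(5,2) p1@ESC p2@(5,0) p3@ESC -> at (5,3): 0 [-], cum=2
Step 5: p0@(5,3) p1@ESC p2@(5,1) p3@ESC -> at (5,3): 1 [p0], cum=3
Step 6: p0@ESC p1@ESC p2@(5,2) p3@ESC -> at (5,3): 0 [-], cum=3
Step 7: p0@ESC p1@ESC p2@(5,3) p3@ESC -> at (5,3): 1 [p2], cum=4
Step 8: p0@ESC p1@ESC p2@ESC p3@ESC -> at (5,3): 0 [-], cum=4
Total visits = 4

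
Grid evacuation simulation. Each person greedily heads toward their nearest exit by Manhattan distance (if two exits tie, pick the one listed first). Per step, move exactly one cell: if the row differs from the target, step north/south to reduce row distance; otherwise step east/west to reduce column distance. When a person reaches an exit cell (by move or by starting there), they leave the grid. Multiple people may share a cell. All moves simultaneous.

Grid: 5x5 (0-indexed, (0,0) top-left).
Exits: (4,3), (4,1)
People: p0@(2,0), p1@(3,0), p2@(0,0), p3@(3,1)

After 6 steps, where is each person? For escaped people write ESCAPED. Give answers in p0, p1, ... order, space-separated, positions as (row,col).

Step 1: p0:(2,0)->(3,0) | p1:(3,0)->(4,0) | p2:(0,0)->(1,0) | p3:(3,1)->(4,1)->EXIT
Step 2: p0:(3,0)->(4,0) | p1:(4,0)->(4,1)->EXIT | p2:(1,0)->(2,0) | p3:escaped
Step 3: p0:(4,0)->(4,1)->EXIT | p1:escaped | p2:(2,0)->(3,0) | p3:escaped
Step 4: p0:escaped | p1:escaped | p2:(3,0)->(4,0) | p3:escaped
Step 5: p0:escaped | p1:escaped | p2:(4,0)->(4,1)->EXIT | p3:escaped

ESCAPED ESCAPED ESCAPED ESCAPED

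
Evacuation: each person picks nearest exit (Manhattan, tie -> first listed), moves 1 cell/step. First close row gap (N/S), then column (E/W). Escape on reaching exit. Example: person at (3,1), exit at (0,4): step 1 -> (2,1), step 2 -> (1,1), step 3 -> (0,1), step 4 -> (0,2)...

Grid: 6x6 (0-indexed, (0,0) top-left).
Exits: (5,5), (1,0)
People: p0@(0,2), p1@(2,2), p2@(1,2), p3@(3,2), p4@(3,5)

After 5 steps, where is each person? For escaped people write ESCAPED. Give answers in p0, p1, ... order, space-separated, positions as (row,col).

Step 1: p0:(0,2)->(1,2) | p1:(2,2)->(1,2) | p2:(1,2)->(1,1) | p3:(3,2)->(2,2) | p4:(3,5)->(4,5)
Step 2: p0:(1,2)->(1,1) | p1:(1,2)->(1,1) | p2:(1,1)->(1,0)->EXIT | p3:(2,2)->(1,2) | p4:(4,5)->(5,5)->EXIT
Step 3: p0:(1,1)->(1,0)->EXIT | p1:(1,1)->(1,0)->EXIT | p2:escaped | p3:(1,2)->(1,1) | p4:escaped
Step 4: p0:escaped | p1:escaped | p2:escaped | p3:(1,1)->(1,0)->EXIT | p4:escaped

ESCAPED ESCAPED ESCAPED ESCAPED ESCAPED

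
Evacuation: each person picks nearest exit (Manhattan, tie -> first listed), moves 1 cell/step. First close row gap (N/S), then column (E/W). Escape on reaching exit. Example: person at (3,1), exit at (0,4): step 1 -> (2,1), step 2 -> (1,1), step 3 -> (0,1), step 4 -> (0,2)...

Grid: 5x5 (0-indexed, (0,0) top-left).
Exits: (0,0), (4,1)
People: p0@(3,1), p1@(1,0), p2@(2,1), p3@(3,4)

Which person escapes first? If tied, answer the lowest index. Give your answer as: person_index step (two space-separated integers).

Step 1: p0:(3,1)->(4,1)->EXIT | p1:(1,0)->(0,0)->EXIT | p2:(2,1)->(3,1) | p3:(3,4)->(4,4)
Step 2: p0:escaped | p1:escaped | p2:(3,1)->(4,1)->EXIT | p3:(4,4)->(4,3)
Step 3: p0:escaped | p1:escaped | p2:escaped | p3:(4,3)->(4,2)
Step 4: p0:escaped | p1:escaped | p2:escaped | p3:(4,2)->(4,1)->EXIT
Exit steps: [1, 1, 2, 4]
First to escape: p0 at step 1

Answer: 0 1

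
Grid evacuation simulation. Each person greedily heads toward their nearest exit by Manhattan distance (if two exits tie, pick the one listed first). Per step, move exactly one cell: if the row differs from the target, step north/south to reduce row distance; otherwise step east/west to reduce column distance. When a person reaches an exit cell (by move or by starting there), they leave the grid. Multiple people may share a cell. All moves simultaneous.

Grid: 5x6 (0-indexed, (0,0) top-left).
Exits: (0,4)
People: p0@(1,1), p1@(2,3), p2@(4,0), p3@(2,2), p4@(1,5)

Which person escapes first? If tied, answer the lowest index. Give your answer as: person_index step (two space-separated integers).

Step 1: p0:(1,1)->(0,1) | p1:(2,3)->(1,3) | p2:(4,0)->(3,0) | p3:(2,2)->(1,2) | p4:(1,5)->(0,5)
Step 2: p0:(0,1)->(0,2) | p1:(1,3)->(0,3) | p2:(3,0)->(2,0) | p3:(1,2)->(0,2) | p4:(0,5)->(0,4)->EXIT
Step 3: p0:(0,2)->(0,3) | p1:(0,3)->(0,4)->EXIT | p2:(2,0)->(1,0) | p3:(0,2)->(0,3) | p4:escaped
Step 4: p0:(0,3)->(0,4)->EXIT | p1:escaped | p2:(1,0)->(0,0) | p3:(0,3)->(0,4)->EXIT | p4:escaped
Step 5: p0:escaped | p1:escaped | p2:(0,0)->(0,1) | p3:escaped | p4:escaped
Step 6: p0:escaped | p1:escaped | p2:(0,1)->(0,2) | p3:escaped | p4:escaped
Step 7: p0:escaped | p1:escaped | p2:(0,2)->(0,3) | p3:escaped | p4:escaped
Step 8: p0:escaped | p1:escaped | p2:(0,3)->(0,4)->EXIT | p3:escaped | p4:escaped
Exit steps: [4, 3, 8, 4, 2]
First to escape: p4 at step 2

Answer: 4 2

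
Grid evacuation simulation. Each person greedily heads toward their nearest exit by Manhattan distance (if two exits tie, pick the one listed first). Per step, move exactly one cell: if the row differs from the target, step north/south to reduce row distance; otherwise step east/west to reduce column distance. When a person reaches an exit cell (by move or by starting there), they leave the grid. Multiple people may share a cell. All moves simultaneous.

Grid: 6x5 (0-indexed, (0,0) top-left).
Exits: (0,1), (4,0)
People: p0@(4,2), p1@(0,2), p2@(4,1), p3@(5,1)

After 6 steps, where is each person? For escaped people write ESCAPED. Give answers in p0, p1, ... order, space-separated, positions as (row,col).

Step 1: p0:(4,2)->(4,1) | p1:(0,2)->(0,1)->EXIT | p2:(4,1)->(4,0)->EXIT | p3:(5,1)->(4,1)
Step 2: p0:(4,1)->(4,0)->EXIT | p1:escaped | p2:escaped | p3:(4,1)->(4,0)->EXIT

ESCAPED ESCAPED ESCAPED ESCAPED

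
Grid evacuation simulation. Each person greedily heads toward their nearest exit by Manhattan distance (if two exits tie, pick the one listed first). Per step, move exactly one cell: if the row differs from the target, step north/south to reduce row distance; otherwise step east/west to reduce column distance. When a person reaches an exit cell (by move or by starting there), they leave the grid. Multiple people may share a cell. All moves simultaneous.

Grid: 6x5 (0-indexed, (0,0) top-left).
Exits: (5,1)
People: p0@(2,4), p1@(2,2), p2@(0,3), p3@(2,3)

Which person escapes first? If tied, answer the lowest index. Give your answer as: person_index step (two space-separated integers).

Step 1: p0:(2,4)->(3,4) | p1:(2,2)->(3,2) | p2:(0,3)->(1,3) | p3:(2,3)->(3,3)
Step 2: p0:(3,4)->(4,4) | p1:(3,2)->(4,2) | p2:(1,3)->(2,3) | p3:(3,3)->(4,3)
Step 3: p0:(4,4)->(5,4) | p1:(4,2)->(5,2) | p2:(2,3)->(3,3) | p3:(4,3)->(5,3)
Step 4: p0:(5,4)->(5,3) | p1:(5,2)->(5,1)->EXIT | p2:(3,3)->(4,3) | p3:(5,3)->(5,2)
Step 5: p0:(5,3)->(5,2) | p1:escaped | p2:(4,3)->(5,3) | p3:(5,2)->(5,1)->EXIT
Step 6: p0:(5,2)->(5,1)->EXIT | p1:escaped | p2:(5,3)->(5,2) | p3:escaped
Step 7: p0:escaped | p1:escaped | p2:(5,2)->(5,1)->EXIT | p3:escaped
Exit steps: [6, 4, 7, 5]
First to escape: p1 at step 4

Answer: 1 4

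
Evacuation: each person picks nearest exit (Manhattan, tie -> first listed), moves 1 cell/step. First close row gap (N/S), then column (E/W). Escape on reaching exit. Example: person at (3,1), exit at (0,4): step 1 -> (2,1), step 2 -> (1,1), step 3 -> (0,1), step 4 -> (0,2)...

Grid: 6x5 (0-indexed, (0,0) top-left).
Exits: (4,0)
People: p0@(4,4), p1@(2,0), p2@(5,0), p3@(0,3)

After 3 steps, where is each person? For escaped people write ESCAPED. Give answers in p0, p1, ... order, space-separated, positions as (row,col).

Step 1: p0:(4,4)->(4,3) | p1:(2,0)->(3,0) | p2:(5,0)->(4,0)->EXIT | p3:(0,3)->(1,3)
Step 2: p0:(4,3)->(4,2) | p1:(3,0)->(4,0)->EXIT | p2:escaped | p3:(1,3)->(2,3)
Step 3: p0:(4,2)->(4,1) | p1:escaped | p2:escaped | p3:(2,3)->(3,3)

(4,1) ESCAPED ESCAPED (3,3)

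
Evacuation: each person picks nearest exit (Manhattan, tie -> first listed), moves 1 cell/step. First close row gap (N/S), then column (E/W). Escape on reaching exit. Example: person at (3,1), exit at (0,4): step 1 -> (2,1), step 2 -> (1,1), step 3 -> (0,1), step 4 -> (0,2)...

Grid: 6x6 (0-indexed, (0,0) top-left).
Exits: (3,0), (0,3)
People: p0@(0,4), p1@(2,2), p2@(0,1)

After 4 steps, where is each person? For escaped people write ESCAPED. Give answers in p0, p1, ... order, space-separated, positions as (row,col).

Step 1: p0:(0,4)->(0,3)->EXIT | p1:(2,2)->(3,2) | p2:(0,1)->(0,2)
Step 2: p0:escaped | p1:(3,2)->(3,1) | p2:(0,2)->(0,3)->EXIT
Step 3: p0:escaped | p1:(3,1)->(3,0)->EXIT | p2:escaped

ESCAPED ESCAPED ESCAPED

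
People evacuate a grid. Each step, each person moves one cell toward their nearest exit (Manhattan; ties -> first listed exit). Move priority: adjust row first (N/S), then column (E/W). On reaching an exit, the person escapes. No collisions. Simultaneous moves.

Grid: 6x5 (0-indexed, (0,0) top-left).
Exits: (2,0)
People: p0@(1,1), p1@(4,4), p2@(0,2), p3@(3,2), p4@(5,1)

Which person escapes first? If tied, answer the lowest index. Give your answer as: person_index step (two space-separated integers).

Step 1: p0:(1,1)->(2,1) | p1:(4,4)->(3,4) | p2:(0,2)->(1,2) | p3:(3,2)->(2,2) | p4:(5,1)->(4,1)
Step 2: p0:(2,1)->(2,0)->EXIT | p1:(3,4)->(2,4) | p2:(1,2)->(2,2) | p3:(2,2)->(2,1) | p4:(4,1)->(3,1)
Step 3: p0:escaped | p1:(2,4)->(2,3) | p2:(2,2)->(2,1) | p3:(2,1)->(2,0)->EXIT | p4:(3,1)->(2,1)
Step 4: p0:escaped | p1:(2,3)->(2,2) | p2:(2,1)->(2,0)->EXIT | p3:escaped | p4:(2,1)->(2,0)->EXIT
Step 5: p0:escaped | p1:(2,2)->(2,1) | p2:escaped | p3:escaped | p4:escaped
Step 6: p0:escaped | p1:(2,1)->(2,0)->EXIT | p2:escaped | p3:escaped | p4:escaped
Exit steps: [2, 6, 4, 3, 4]
First to escape: p0 at step 2

Answer: 0 2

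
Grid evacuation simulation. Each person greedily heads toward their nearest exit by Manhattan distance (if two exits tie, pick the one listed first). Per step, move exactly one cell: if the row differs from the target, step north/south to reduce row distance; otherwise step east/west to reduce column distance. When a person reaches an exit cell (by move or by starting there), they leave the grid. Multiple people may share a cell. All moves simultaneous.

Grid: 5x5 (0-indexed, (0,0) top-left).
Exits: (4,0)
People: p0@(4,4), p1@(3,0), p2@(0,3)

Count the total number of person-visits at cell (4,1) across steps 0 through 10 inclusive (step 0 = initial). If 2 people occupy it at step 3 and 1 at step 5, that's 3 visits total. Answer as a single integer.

Answer: 2

Derivation:
Step 0: p0@(4,4) p1@(3,0) p2@(0,3) -> at (4,1): 0 [-], cum=0
Step 1: p0@(4,3) p1@ESC p2@(1,3) -> at (4,1): 0 [-], cum=0
Step 2: p0@(4,2) p1@ESC p2@(2,3) -> at (4,1): 0 [-], cum=0
Step 3: p0@(4,1) p1@ESC p2@(3,3) -> at (4,1): 1 [p0], cum=1
Step 4: p0@ESC p1@ESC p2@(4,3) -> at (4,1): 0 [-], cum=1
Step 5: p0@ESC p1@ESC p2@(4,2) -> at (4,1): 0 [-], cum=1
Step 6: p0@ESC p1@ESC p2@(4,1) -> at (4,1): 1 [p2], cum=2
Step 7: p0@ESC p1@ESC p2@ESC -> at (4,1): 0 [-], cum=2
Total visits = 2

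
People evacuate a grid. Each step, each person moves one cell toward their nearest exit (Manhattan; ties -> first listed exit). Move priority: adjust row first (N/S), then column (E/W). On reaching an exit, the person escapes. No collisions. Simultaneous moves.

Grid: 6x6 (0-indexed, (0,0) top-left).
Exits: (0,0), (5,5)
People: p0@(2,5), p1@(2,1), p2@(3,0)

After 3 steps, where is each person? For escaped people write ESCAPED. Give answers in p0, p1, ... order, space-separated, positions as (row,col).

Step 1: p0:(2,5)->(3,5) | p1:(2,1)->(1,1) | p2:(3,0)->(2,0)
Step 2: p0:(3,5)->(4,5) | p1:(1,1)->(0,1) | p2:(2,0)->(1,0)
Step 3: p0:(4,5)->(5,5)->EXIT | p1:(0,1)->(0,0)->EXIT | p2:(1,0)->(0,0)->EXIT

ESCAPED ESCAPED ESCAPED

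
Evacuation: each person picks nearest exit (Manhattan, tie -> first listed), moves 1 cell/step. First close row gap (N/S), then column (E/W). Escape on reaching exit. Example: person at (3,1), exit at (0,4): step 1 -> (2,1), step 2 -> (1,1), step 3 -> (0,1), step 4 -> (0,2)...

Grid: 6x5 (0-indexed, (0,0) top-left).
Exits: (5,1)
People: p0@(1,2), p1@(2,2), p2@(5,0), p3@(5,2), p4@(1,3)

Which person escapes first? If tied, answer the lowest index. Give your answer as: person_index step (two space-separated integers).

Answer: 2 1

Derivation:
Step 1: p0:(1,2)->(2,2) | p1:(2,2)->(3,2) | p2:(5,0)->(5,1)->EXIT | p3:(5,2)->(5,1)->EXIT | p4:(1,3)->(2,3)
Step 2: p0:(2,2)->(3,2) | p1:(3,2)->(4,2) | p2:escaped | p3:escaped | p4:(2,3)->(3,3)
Step 3: p0:(3,2)->(4,2) | p1:(4,2)->(5,2) | p2:escaped | p3:escaped | p4:(3,3)->(4,3)
Step 4: p0:(4,2)->(5,2) | p1:(5,2)->(5,1)->EXIT | p2:escaped | p3:escaped | p4:(4,3)->(5,3)
Step 5: p0:(5,2)->(5,1)->EXIT | p1:escaped | p2:escaped | p3:escaped | p4:(5,3)->(5,2)
Step 6: p0:escaped | p1:escaped | p2:escaped | p3:escaped | p4:(5,2)->(5,1)->EXIT
Exit steps: [5, 4, 1, 1, 6]
First to escape: p2 at step 1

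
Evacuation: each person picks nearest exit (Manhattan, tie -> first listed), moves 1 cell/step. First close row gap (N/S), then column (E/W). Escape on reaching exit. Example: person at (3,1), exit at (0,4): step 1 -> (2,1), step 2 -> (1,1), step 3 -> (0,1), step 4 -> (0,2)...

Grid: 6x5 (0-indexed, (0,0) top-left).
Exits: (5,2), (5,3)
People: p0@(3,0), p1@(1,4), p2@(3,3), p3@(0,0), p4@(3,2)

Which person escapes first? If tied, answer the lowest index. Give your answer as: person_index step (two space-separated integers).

Answer: 2 2

Derivation:
Step 1: p0:(3,0)->(4,0) | p1:(1,4)->(2,4) | p2:(3,3)->(4,3) | p3:(0,0)->(1,0) | p4:(3,2)->(4,2)
Step 2: p0:(4,0)->(5,0) | p1:(2,4)->(3,4) | p2:(4,3)->(5,3)->EXIT | p3:(1,0)->(2,0) | p4:(4,2)->(5,2)->EXIT
Step 3: p0:(5,0)->(5,1) | p1:(3,4)->(4,4) | p2:escaped | p3:(2,0)->(3,0) | p4:escaped
Step 4: p0:(5,1)->(5,2)->EXIT | p1:(4,4)->(5,4) | p2:escaped | p3:(3,0)->(4,0) | p4:escaped
Step 5: p0:escaped | p1:(5,4)->(5,3)->EXIT | p2:escaped | p3:(4,0)->(5,0) | p4:escaped
Step 6: p0:escaped | p1:escaped | p2:escaped | p3:(5,0)->(5,1) | p4:escaped
Step 7: p0:escaped | p1:escaped | p2:escaped | p3:(5,1)->(5,2)->EXIT | p4:escaped
Exit steps: [4, 5, 2, 7, 2]
First to escape: p2 at step 2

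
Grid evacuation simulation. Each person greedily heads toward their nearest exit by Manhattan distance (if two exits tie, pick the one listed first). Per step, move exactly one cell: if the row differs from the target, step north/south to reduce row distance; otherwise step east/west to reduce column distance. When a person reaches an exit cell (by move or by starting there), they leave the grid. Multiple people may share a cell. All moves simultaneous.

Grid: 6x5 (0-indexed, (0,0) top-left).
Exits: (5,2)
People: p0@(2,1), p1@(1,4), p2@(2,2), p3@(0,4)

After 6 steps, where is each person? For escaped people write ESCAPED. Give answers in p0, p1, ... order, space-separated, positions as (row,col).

Step 1: p0:(2,1)->(3,1) | p1:(1,4)->(2,4) | p2:(2,2)->(3,2) | p3:(0,4)->(1,4)
Step 2: p0:(3,1)->(4,1) | p1:(2,4)->(3,4) | p2:(3,2)->(4,2) | p3:(1,4)->(2,4)
Step 3: p0:(4,1)->(5,1) | p1:(3,4)->(4,4) | p2:(4,2)->(5,2)->EXIT | p3:(2,4)->(3,4)
Step 4: p0:(5,1)->(5,2)->EXIT | p1:(4,4)->(5,4) | p2:escaped | p3:(3,4)->(4,4)
Step 5: p0:escaped | p1:(5,4)->(5,3) | p2:escaped | p3:(4,4)->(5,4)
Step 6: p0:escaped | p1:(5,3)->(5,2)->EXIT | p2:escaped | p3:(5,4)->(5,3)

ESCAPED ESCAPED ESCAPED (5,3)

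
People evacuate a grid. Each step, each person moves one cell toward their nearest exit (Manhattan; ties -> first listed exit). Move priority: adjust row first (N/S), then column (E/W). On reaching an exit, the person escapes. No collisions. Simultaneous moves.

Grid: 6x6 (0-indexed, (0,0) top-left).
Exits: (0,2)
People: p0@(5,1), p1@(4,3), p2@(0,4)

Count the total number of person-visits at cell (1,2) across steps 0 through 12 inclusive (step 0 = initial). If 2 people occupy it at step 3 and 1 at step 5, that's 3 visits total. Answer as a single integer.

Answer: 0

Derivation:
Step 0: p0@(5,1) p1@(4,3) p2@(0,4) -> at (1,2): 0 [-], cum=0
Step 1: p0@(4,1) p1@(3,3) p2@(0,3) -> at (1,2): 0 [-], cum=0
Step 2: p0@(3,1) p1@(2,3) p2@ESC -> at (1,2): 0 [-], cum=0
Step 3: p0@(2,1) p1@(1,3) p2@ESC -> at (1,2): 0 [-], cum=0
Step 4: p0@(1,1) p1@(0,3) p2@ESC -> at (1,2): 0 [-], cum=0
Step 5: p0@(0,1) p1@ESC p2@ESC -> at (1,2): 0 [-], cum=0
Step 6: p0@ESC p1@ESC p2@ESC -> at (1,2): 0 [-], cum=0
Total visits = 0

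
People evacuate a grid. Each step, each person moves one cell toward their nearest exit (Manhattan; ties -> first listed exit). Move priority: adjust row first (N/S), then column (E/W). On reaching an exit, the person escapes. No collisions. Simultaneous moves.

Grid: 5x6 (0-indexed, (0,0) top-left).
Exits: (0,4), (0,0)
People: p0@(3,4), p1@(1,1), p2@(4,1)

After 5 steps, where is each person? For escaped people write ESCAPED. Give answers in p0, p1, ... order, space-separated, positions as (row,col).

Step 1: p0:(3,4)->(2,4) | p1:(1,1)->(0,1) | p2:(4,1)->(3,1)
Step 2: p0:(2,4)->(1,4) | p1:(0,1)->(0,0)->EXIT | p2:(3,1)->(2,1)
Step 3: p0:(1,4)->(0,4)->EXIT | p1:escaped | p2:(2,1)->(1,1)
Step 4: p0:escaped | p1:escaped | p2:(1,1)->(0,1)
Step 5: p0:escaped | p1:escaped | p2:(0,1)->(0,0)->EXIT

ESCAPED ESCAPED ESCAPED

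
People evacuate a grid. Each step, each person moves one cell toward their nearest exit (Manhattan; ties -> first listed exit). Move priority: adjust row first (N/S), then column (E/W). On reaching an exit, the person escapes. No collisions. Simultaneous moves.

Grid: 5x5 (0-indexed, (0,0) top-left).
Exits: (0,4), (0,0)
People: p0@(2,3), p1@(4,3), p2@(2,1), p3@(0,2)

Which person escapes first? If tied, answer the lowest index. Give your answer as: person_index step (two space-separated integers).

Answer: 3 2

Derivation:
Step 1: p0:(2,3)->(1,3) | p1:(4,3)->(3,3) | p2:(2,1)->(1,1) | p3:(0,2)->(0,3)
Step 2: p0:(1,3)->(0,3) | p1:(3,3)->(2,3) | p2:(1,1)->(0,1) | p3:(0,3)->(0,4)->EXIT
Step 3: p0:(0,3)->(0,4)->EXIT | p1:(2,3)->(1,3) | p2:(0,1)->(0,0)->EXIT | p3:escaped
Step 4: p0:escaped | p1:(1,3)->(0,3) | p2:escaped | p3:escaped
Step 5: p0:escaped | p1:(0,3)->(0,4)->EXIT | p2:escaped | p3:escaped
Exit steps: [3, 5, 3, 2]
First to escape: p3 at step 2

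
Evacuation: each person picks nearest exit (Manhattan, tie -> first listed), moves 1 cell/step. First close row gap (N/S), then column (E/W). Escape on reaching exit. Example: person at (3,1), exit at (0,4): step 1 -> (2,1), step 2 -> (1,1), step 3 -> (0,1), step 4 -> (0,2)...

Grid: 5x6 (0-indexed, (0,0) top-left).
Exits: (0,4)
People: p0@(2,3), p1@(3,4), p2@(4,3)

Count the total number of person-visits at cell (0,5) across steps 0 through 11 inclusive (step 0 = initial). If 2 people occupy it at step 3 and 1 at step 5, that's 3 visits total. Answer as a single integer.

Step 0: p0@(2,3) p1@(3,4) p2@(4,3) -> at (0,5): 0 [-], cum=0
Step 1: p0@(1,3) p1@(2,4) p2@(3,3) -> at (0,5): 0 [-], cum=0
Step 2: p0@(0,3) p1@(1,4) p2@(2,3) -> at (0,5): 0 [-], cum=0
Step 3: p0@ESC p1@ESC p2@(1,3) -> at (0,5): 0 [-], cum=0
Step 4: p0@ESC p1@ESC p2@(0,3) -> at (0,5): 0 [-], cum=0
Step 5: p0@ESC p1@ESC p2@ESC -> at (0,5): 0 [-], cum=0
Total visits = 0

Answer: 0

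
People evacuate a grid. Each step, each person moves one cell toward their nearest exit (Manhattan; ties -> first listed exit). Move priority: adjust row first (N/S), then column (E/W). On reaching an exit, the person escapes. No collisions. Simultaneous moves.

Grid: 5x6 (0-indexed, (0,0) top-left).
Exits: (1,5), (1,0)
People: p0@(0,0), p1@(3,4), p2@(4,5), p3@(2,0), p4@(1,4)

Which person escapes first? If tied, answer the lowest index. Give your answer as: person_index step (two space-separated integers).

Step 1: p0:(0,0)->(1,0)->EXIT | p1:(3,4)->(2,4) | p2:(4,5)->(3,5) | p3:(2,0)->(1,0)->EXIT | p4:(1,4)->(1,5)->EXIT
Step 2: p0:escaped | p1:(2,4)->(1,4) | p2:(3,5)->(2,5) | p3:escaped | p4:escaped
Step 3: p0:escaped | p1:(1,4)->(1,5)->EXIT | p2:(2,5)->(1,5)->EXIT | p3:escaped | p4:escaped
Exit steps: [1, 3, 3, 1, 1]
First to escape: p0 at step 1

Answer: 0 1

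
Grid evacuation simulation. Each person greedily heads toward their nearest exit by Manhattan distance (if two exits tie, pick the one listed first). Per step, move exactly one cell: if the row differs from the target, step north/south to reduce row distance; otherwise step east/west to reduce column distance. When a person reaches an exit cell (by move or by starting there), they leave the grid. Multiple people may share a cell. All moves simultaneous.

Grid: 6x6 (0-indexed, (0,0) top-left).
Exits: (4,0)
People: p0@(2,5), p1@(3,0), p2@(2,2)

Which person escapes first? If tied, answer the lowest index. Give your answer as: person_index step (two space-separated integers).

Answer: 1 1

Derivation:
Step 1: p0:(2,5)->(3,5) | p1:(3,0)->(4,0)->EXIT | p2:(2,2)->(3,2)
Step 2: p0:(3,5)->(4,5) | p1:escaped | p2:(3,2)->(4,2)
Step 3: p0:(4,5)->(4,4) | p1:escaped | p2:(4,2)->(4,1)
Step 4: p0:(4,4)->(4,3) | p1:escaped | p2:(4,1)->(4,0)->EXIT
Step 5: p0:(4,3)->(4,2) | p1:escaped | p2:escaped
Step 6: p0:(4,2)->(4,1) | p1:escaped | p2:escaped
Step 7: p0:(4,1)->(4,0)->EXIT | p1:escaped | p2:escaped
Exit steps: [7, 1, 4]
First to escape: p1 at step 1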